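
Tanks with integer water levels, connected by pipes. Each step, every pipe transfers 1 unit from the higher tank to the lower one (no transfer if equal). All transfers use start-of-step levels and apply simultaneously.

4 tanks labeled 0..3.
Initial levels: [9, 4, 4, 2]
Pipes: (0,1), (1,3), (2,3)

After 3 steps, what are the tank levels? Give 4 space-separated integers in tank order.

Answer: 6 5 3 5

Derivation:
Step 1: flows [0->1,1->3,2->3] -> levels [8 4 3 4]
Step 2: flows [0->1,1=3,3->2] -> levels [7 5 4 3]
Step 3: flows [0->1,1->3,2->3] -> levels [6 5 3 5]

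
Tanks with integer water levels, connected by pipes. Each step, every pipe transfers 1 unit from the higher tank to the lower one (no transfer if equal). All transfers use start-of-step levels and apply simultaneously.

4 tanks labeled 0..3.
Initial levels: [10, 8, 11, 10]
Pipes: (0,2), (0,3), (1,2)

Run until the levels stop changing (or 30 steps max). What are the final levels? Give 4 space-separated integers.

Answer: 9 9 10 11

Derivation:
Step 1: flows [2->0,0=3,2->1] -> levels [11 9 9 10]
Step 2: flows [0->2,0->3,1=2] -> levels [9 9 10 11]
Step 3: flows [2->0,3->0,2->1] -> levels [11 10 8 10]
Step 4: flows [0->2,0->3,1->2] -> levels [9 9 10 11]
  -> period-2 cycle: step 4 state = step 2 state; never stabilizes
  -> state at step 30: (30-2) mod 2 = 0, same as step 2 -> [9 9 10 11]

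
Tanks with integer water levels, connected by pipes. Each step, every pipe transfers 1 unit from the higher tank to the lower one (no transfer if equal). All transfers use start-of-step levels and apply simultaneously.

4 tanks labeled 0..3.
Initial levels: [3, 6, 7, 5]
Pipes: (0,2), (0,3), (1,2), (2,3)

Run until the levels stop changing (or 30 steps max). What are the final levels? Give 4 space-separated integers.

Answer: 4 6 7 4

Derivation:
Step 1: flows [2->0,3->0,2->1,2->3] -> levels [5 7 4 5]
Step 2: flows [0->2,0=3,1->2,3->2] -> levels [4 6 7 4]
Step 3: flows [2->0,0=3,2->1,2->3] -> levels [5 7 4 5]
  -> period-2 cycle: step 3 state = step 1 state; never stabilizes
  -> state at step 30: (30-1) mod 2 = 1, same as step 2 -> [4 6 7 4]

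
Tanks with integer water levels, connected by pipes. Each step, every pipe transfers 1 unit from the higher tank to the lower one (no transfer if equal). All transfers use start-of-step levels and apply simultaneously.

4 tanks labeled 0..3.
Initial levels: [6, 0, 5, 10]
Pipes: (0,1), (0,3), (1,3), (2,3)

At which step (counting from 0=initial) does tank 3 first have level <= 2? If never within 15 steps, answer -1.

Step 1: flows [0->1,3->0,3->1,3->2] -> levels [6 2 6 7]
Step 2: flows [0->1,3->0,3->1,3->2] -> levels [6 4 7 4]
Step 3: flows [0->1,0->3,1=3,2->3] -> levels [4 5 6 6]
Step 4: flows [1->0,3->0,3->1,2=3] -> levels [6 5 6 4]
Step 5: flows [0->1,0->3,1->3,2->3] -> levels [4 5 5 7]
Step 6: flows [1->0,3->0,3->1,3->2] -> levels [6 5 6 4]
  -> period-2 cycle (repeats step 4); tank 3 never drops to <=2
Tank 3 never reaches <=2 within 15 steps

Answer: -1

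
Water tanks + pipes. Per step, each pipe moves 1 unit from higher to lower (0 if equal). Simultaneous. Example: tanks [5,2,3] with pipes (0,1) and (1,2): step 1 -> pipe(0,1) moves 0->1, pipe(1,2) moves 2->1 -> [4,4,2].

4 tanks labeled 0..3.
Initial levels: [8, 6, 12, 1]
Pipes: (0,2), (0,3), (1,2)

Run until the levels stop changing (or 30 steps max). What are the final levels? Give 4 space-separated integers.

Answer: 7 8 6 6

Derivation:
Step 1: flows [2->0,0->3,2->1] -> levels [8 7 10 2]
Step 2: flows [2->0,0->3,2->1] -> levels [8 8 8 3]
Step 3: flows [0=2,0->3,1=2] -> levels [7 8 8 4]
Step 4: flows [2->0,0->3,1=2] -> levels [7 8 7 5]
Step 5: flows [0=2,0->3,1->2] -> levels [6 7 8 6]
Step 6: flows [2->0,0=3,2->1] -> levels [7 8 6 6]
Step 7: flows [0->2,0->3,1->2] -> levels [5 7 8 7]
Step 8: flows [2->0,3->0,2->1] -> levels [7 8 6 6]
  -> period-2 cycle: step 8 state = step 6 state; never stabilizes
  -> state at step 30: (30-6) mod 2 = 0, same as step 6 -> [7 8 6 6]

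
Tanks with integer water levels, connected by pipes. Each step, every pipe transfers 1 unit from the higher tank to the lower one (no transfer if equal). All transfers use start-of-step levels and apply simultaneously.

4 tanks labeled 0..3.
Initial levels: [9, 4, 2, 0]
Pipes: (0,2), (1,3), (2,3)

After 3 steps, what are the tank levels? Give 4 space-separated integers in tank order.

Step 1: flows [0->2,1->3,2->3] -> levels [8 3 2 2]
Step 2: flows [0->2,1->3,2=3] -> levels [7 2 3 3]
Step 3: flows [0->2,3->1,2=3] -> levels [6 3 4 2]

Answer: 6 3 4 2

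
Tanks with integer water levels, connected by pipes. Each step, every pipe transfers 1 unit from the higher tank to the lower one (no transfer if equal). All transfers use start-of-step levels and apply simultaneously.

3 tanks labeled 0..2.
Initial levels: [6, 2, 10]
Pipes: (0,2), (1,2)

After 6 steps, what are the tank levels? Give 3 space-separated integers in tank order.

Step 1: flows [2->0,2->1] -> levels [7 3 8]
Step 2: flows [2->0,2->1] -> levels [8 4 6]
Step 3: flows [0->2,2->1] -> levels [7 5 6]
Step 4: flows [0->2,2->1] -> levels [6 6 6]
Step 5: flows [0=2,1=2] -> levels [6 6 6]
  -> stable; steps 6..6 unchanged -> [6 6 6]

Answer: 6 6 6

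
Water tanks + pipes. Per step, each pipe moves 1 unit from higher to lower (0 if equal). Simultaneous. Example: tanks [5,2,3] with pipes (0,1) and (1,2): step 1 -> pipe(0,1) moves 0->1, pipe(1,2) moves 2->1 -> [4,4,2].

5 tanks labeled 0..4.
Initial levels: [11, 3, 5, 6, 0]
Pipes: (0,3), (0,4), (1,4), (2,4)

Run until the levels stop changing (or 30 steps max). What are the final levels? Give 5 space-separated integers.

Step 1: flows [0->3,0->4,1->4,2->4] -> levels [9 2 4 7 3]
Step 2: flows [0->3,0->4,4->1,2->4] -> levels [7 3 3 8 4]
Step 3: flows [3->0,0->4,4->1,4->2] -> levels [7 4 4 7 3]
Step 4: flows [0=3,0->4,1->4,2->4] -> levels [6 3 3 7 6]
Step 5: flows [3->0,0=4,4->1,4->2] -> levels [7 4 4 6 4]
Step 6: flows [0->3,0->4,1=4,2=4] -> levels [5 4 4 7 5]
Step 7: flows [3->0,0=4,4->1,4->2] -> levels [6 5 5 6 3]
Step 8: flows [0=3,0->4,1->4,2->4] -> levels [5 4 4 6 6]
Step 9: flows [3->0,4->0,4->1,4->2] -> levels [7 5 5 5 3]
Step 10: flows [0->3,0->4,1->4,2->4] -> levels [5 4 4 6 6]
  -> period-2 cycle: step 10 state = step 8 state; never stabilizes
  -> state at step 30: (30-8) mod 2 = 0, same as step 8 -> [5 4 4 6 6]

Answer: 5 4 4 6 6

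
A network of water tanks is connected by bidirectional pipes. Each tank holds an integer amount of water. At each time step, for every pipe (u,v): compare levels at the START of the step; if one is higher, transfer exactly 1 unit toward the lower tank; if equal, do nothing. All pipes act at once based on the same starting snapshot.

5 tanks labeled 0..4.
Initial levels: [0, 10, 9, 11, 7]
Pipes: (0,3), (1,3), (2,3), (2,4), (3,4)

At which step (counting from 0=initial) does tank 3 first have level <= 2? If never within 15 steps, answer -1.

Answer: -1

Derivation:
Step 1: flows [3->0,3->1,3->2,2->4,3->4] -> levels [1 11 9 7 9]
Step 2: flows [3->0,1->3,2->3,2=4,4->3] -> levels [2 10 8 9 8]
Step 3: flows [3->0,1->3,3->2,2=4,3->4] -> levels [3 9 9 7 9]
Step 4: flows [3->0,1->3,2->3,2=4,4->3] -> levels [4 8 8 9 8]
Step 5: flows [3->0,3->1,3->2,2=4,3->4] -> levels [5 9 9 5 9]
Step 6: flows [0=3,1->3,2->3,2=4,4->3] -> levels [5 8 8 8 8]
Step 7: flows [3->0,1=3,2=3,2=4,3=4] -> levels [6 8 8 7 8]
Step 8: flows [3->0,1->3,2->3,2=4,4->3] -> levels [7 7 7 9 7]
Step 9: flows [3->0,3->1,3->2,2=4,3->4] -> levels [8 8 8 5 8]
Step 10: flows [0->3,1->3,2->3,2=4,4->3] -> levels [7 7 7 9 7]
  -> period-2 cycle (repeats step 8); tank 3 never drops to <=2
Tank 3 never reaches <=2 within 15 steps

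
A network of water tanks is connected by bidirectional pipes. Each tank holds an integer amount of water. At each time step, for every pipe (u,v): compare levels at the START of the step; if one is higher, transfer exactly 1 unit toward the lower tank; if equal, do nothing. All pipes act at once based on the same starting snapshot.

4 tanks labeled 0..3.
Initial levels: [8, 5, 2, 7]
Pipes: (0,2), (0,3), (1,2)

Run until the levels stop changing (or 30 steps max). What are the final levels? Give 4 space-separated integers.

Answer: 5 5 6 6

Derivation:
Step 1: flows [0->2,0->3,1->2] -> levels [6 4 4 8]
Step 2: flows [0->2,3->0,1=2] -> levels [6 4 5 7]
Step 3: flows [0->2,3->0,2->1] -> levels [6 5 5 6]
Step 4: flows [0->2,0=3,1=2] -> levels [5 5 6 6]
Step 5: flows [2->0,3->0,2->1] -> levels [7 6 4 5]
Step 6: flows [0->2,0->3,1->2] -> levels [5 5 6 6]
  -> period-2 cycle: step 6 state = step 4 state; never stabilizes
  -> state at step 30: (30-4) mod 2 = 0, same as step 4 -> [5 5 6 6]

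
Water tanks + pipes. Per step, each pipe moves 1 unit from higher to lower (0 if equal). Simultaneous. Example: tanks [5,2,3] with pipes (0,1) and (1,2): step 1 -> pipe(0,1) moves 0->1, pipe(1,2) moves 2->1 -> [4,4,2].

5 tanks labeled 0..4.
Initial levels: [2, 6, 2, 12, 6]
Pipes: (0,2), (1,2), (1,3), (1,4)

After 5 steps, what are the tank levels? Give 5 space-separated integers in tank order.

Step 1: flows [0=2,1->2,3->1,1=4] -> levels [2 6 3 11 6]
Step 2: flows [2->0,1->2,3->1,1=4] -> levels [3 6 3 10 6]
Step 3: flows [0=2,1->2,3->1,1=4] -> levels [3 6 4 9 6]
Step 4: flows [2->0,1->2,3->1,1=4] -> levels [4 6 4 8 6]
Step 5: flows [0=2,1->2,3->1,1=4] -> levels [4 6 5 7 6]

Answer: 4 6 5 7 6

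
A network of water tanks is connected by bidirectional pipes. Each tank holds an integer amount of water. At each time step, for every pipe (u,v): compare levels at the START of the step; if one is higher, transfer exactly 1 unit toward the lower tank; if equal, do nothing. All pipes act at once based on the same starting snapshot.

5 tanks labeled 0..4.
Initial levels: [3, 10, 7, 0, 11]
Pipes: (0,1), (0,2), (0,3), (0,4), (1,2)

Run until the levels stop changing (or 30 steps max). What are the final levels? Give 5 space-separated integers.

Answer: 8 6 6 5 6

Derivation:
Step 1: flows [1->0,2->0,0->3,4->0,1->2] -> levels [5 8 7 1 10]
Step 2: flows [1->0,2->0,0->3,4->0,1->2] -> levels [7 6 7 2 9]
Step 3: flows [0->1,0=2,0->3,4->0,2->1] -> levels [6 8 6 3 8]
Step 4: flows [1->0,0=2,0->3,4->0,1->2] -> levels [7 6 7 4 7]
Step 5: flows [0->1,0=2,0->3,0=4,2->1] -> levels [5 8 6 5 7]
Step 6: flows [1->0,2->0,0=3,4->0,1->2] -> levels [8 6 6 5 6]
Step 7: flows [0->1,0->2,0->3,0->4,1=2] -> levels [4 7 7 6 7]
Step 8: flows [1->0,2->0,3->0,4->0,1=2] -> levels [8 6 6 5 6]
  -> period-2 cycle: step 8 state = step 6 state; never stabilizes
  -> state at step 30: (30-6) mod 2 = 0, same as step 6 -> [8 6 6 5 6]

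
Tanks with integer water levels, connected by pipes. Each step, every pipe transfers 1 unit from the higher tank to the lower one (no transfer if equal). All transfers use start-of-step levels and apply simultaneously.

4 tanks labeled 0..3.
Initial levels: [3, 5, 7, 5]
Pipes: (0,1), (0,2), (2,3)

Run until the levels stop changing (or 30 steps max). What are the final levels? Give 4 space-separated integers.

Step 1: flows [1->0,2->0,2->3] -> levels [5 4 5 6]
Step 2: flows [0->1,0=2,3->2] -> levels [4 5 6 5]
Step 3: flows [1->0,2->0,2->3] -> levels [6 4 4 6]
Step 4: flows [0->1,0->2,3->2] -> levels [4 5 6 5]
  -> period-2 cycle: step 4 state = step 2 state; never stabilizes
  -> state at step 30: (30-2) mod 2 = 0, same as step 2 -> [4 5 6 5]

Answer: 4 5 6 5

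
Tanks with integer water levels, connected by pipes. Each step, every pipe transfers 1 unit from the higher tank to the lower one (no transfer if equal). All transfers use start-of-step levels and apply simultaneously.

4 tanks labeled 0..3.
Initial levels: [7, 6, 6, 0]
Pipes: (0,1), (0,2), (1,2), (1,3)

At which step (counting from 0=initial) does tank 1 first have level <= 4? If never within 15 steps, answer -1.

Answer: 5

Derivation:
Step 1: flows [0->1,0->2,1=2,1->3] -> levels [5 6 7 1]
Step 2: flows [1->0,2->0,2->1,1->3] -> levels [7 5 5 2]
Step 3: flows [0->1,0->2,1=2,1->3] -> levels [5 5 6 3]
Step 4: flows [0=1,2->0,2->1,1->3] -> levels [6 5 4 4]
Step 5: flows [0->1,0->2,1->2,1->3] -> levels [4 4 6 5]
Tank 1 first reaches <=4 at step 5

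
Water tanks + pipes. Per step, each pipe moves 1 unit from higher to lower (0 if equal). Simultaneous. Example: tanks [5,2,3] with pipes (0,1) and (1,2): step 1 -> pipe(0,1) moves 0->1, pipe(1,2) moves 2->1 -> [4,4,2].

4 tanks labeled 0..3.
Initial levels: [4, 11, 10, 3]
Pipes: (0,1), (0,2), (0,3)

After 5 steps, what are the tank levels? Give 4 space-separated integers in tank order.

Answer: 7 7 7 7

Derivation:
Step 1: flows [1->0,2->0,0->3] -> levels [5 10 9 4]
Step 2: flows [1->0,2->0,0->3] -> levels [6 9 8 5]
Step 3: flows [1->0,2->0,0->3] -> levels [7 8 7 6]
Step 4: flows [1->0,0=2,0->3] -> levels [7 7 7 7]
Step 5: flows [0=1,0=2,0=3] -> levels [7 7 7 7]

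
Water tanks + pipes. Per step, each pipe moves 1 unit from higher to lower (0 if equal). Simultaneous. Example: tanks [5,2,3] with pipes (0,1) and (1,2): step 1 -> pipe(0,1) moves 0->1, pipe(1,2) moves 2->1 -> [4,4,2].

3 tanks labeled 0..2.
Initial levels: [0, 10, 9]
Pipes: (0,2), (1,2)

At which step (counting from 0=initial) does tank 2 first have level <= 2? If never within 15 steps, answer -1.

Answer: -1

Derivation:
Step 1: flows [2->0,1->2] -> levels [1 9 9]
Step 2: flows [2->0,1=2] -> levels [2 9 8]
Step 3: flows [2->0,1->2] -> levels [3 8 8]
Step 4: flows [2->0,1=2] -> levels [4 8 7]
Step 5: flows [2->0,1->2] -> levels [5 7 7]
Step 6: flows [2->0,1=2] -> levels [6 7 6]
Step 7: flows [0=2,1->2] -> levels [6 6 7]
Step 8: flows [2->0,2->1] -> levels [7 7 5]
Step 9: flows [0->2,1->2] -> levels [6 6 7]
  -> period-2 cycle (repeats step 7); tank 2 never drops to <=2
Tank 2 never reaches <=2 within 15 steps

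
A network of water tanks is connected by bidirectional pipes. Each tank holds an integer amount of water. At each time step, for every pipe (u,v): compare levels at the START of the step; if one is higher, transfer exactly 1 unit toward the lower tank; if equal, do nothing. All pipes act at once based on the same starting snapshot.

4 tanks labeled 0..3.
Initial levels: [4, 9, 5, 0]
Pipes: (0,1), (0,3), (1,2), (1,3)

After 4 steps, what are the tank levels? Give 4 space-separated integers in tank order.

Answer: 5 3 5 5

Derivation:
Step 1: flows [1->0,0->3,1->2,1->3] -> levels [4 6 6 2]
Step 2: flows [1->0,0->3,1=2,1->3] -> levels [4 4 6 4]
Step 3: flows [0=1,0=3,2->1,1=3] -> levels [4 5 5 4]
Step 4: flows [1->0,0=3,1=2,1->3] -> levels [5 3 5 5]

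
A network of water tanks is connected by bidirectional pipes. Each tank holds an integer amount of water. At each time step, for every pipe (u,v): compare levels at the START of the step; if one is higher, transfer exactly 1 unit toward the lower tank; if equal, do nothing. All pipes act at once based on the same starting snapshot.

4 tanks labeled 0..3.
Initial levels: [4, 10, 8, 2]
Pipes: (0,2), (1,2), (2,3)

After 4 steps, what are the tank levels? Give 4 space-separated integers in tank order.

Answer: 6 6 6 6

Derivation:
Step 1: flows [2->0,1->2,2->3] -> levels [5 9 7 3]
Step 2: flows [2->0,1->2,2->3] -> levels [6 8 6 4]
Step 3: flows [0=2,1->2,2->3] -> levels [6 7 6 5]
Step 4: flows [0=2,1->2,2->3] -> levels [6 6 6 6]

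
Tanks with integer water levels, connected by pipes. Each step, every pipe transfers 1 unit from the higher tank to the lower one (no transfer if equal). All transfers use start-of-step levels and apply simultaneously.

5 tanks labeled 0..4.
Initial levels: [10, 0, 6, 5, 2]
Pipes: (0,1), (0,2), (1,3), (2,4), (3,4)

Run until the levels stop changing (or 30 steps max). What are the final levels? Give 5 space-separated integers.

Answer: 4 6 4 3 6

Derivation:
Step 1: flows [0->1,0->2,3->1,2->4,3->4] -> levels [8 2 6 3 4]
Step 2: flows [0->1,0->2,3->1,2->4,4->3] -> levels [6 4 6 3 4]
Step 3: flows [0->1,0=2,1->3,2->4,4->3] -> levels [5 4 5 5 4]
Step 4: flows [0->1,0=2,3->1,2->4,3->4] -> levels [4 6 4 3 6]
Step 5: flows [1->0,0=2,1->3,4->2,4->3] -> levels [5 4 5 5 4]
  -> period-2 cycle: step 5 state = step 3 state; never stabilizes
  -> state at step 30: (30-3) mod 2 = 1, same as step 4 -> [4 6 4 3 6]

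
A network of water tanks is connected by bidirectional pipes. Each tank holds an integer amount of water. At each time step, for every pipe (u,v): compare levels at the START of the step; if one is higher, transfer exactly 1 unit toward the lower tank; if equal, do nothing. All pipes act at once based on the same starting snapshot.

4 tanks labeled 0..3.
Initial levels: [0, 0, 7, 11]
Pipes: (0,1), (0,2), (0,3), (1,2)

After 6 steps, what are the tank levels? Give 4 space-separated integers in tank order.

Answer: 4 4 4 6

Derivation:
Step 1: flows [0=1,2->0,3->0,2->1] -> levels [2 1 5 10]
Step 2: flows [0->1,2->0,3->0,2->1] -> levels [3 3 3 9]
Step 3: flows [0=1,0=2,3->0,1=2] -> levels [4 3 3 8]
Step 4: flows [0->1,0->2,3->0,1=2] -> levels [3 4 4 7]
Step 5: flows [1->0,2->0,3->0,1=2] -> levels [6 3 3 6]
Step 6: flows [0->1,0->2,0=3,1=2] -> levels [4 4 4 6]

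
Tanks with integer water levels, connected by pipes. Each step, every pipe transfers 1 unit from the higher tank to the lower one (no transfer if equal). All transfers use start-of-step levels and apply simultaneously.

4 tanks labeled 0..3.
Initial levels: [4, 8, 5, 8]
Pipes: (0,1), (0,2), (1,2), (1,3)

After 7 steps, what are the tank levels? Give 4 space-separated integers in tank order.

Step 1: flows [1->0,2->0,1->2,1=3] -> levels [6 6 5 8]
Step 2: flows [0=1,0->2,1->2,3->1] -> levels [5 6 7 7]
Step 3: flows [1->0,2->0,2->1,3->1] -> levels [7 7 5 6]
Step 4: flows [0=1,0->2,1->2,1->3] -> levels [6 5 7 7]
Step 5: flows [0->1,2->0,2->1,3->1] -> levels [6 8 5 6]
Step 6: flows [1->0,0->2,1->2,1->3] -> levels [6 5 7 7]
  -> period-2 cycle: step 6 state = step 4 state
  -> state at step 7: (7-4) mod 2 = 1, same as step 5 -> [6 8 5 6]

Answer: 6 8 5 6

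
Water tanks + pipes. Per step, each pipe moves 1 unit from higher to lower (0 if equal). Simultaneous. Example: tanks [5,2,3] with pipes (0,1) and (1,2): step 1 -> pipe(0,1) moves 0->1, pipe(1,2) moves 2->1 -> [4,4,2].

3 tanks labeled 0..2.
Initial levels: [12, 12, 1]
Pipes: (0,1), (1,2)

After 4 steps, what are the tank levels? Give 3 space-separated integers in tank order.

Answer: 10 10 5

Derivation:
Step 1: flows [0=1,1->2] -> levels [12 11 2]
Step 2: flows [0->1,1->2] -> levels [11 11 3]
Step 3: flows [0=1,1->2] -> levels [11 10 4]
Step 4: flows [0->1,1->2] -> levels [10 10 5]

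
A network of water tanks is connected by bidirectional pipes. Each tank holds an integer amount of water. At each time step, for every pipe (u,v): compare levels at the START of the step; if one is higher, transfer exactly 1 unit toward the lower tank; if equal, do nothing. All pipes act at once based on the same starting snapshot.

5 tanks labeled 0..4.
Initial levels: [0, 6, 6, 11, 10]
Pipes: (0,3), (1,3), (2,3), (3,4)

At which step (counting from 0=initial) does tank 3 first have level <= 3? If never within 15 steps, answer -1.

Step 1: flows [3->0,3->1,3->2,3->4] -> levels [1 7 7 7 11]
Step 2: flows [3->0,1=3,2=3,4->3] -> levels [2 7 7 7 10]
Step 3: flows [3->0,1=3,2=3,4->3] -> levels [3 7 7 7 9]
Step 4: flows [3->0,1=3,2=3,4->3] -> levels [4 7 7 7 8]
Step 5: flows [3->0,1=3,2=3,4->3] -> levels [5 7 7 7 7]
Step 6: flows [3->0,1=3,2=3,3=4] -> levels [6 7 7 6 7]
Step 7: flows [0=3,1->3,2->3,4->3] -> levels [6 6 6 9 6]
Step 8: flows [3->0,3->1,3->2,3->4] -> levels [7 7 7 5 7]
Step 9: flows [0->3,1->3,2->3,4->3] -> levels [6 6 6 9 6]
  -> period-2 cycle (repeats step 7); tank 3 never drops to <=3
Tank 3 never reaches <=3 within 15 steps

Answer: -1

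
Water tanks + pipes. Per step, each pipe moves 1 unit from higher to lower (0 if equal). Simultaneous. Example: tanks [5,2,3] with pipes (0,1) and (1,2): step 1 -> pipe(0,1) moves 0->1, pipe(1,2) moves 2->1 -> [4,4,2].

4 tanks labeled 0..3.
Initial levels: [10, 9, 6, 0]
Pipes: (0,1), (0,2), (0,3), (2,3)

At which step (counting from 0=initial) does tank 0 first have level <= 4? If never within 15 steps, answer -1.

Answer: -1

Derivation:
Step 1: flows [0->1,0->2,0->3,2->3] -> levels [7 10 6 2]
Step 2: flows [1->0,0->2,0->3,2->3] -> levels [6 9 6 4]
Step 3: flows [1->0,0=2,0->3,2->3] -> levels [6 8 5 6]
Step 4: flows [1->0,0->2,0=3,3->2] -> levels [6 7 7 5]
Step 5: flows [1->0,2->0,0->3,2->3] -> levels [7 6 5 7]
Step 6: flows [0->1,0->2,0=3,3->2] -> levels [5 7 7 6]
Step 7: flows [1->0,2->0,3->0,2->3] -> levels [8 6 5 6]
Step 8: flows [0->1,0->2,0->3,3->2] -> levels [5 7 7 6]
  -> period-2 cycle (repeats step 6); tank 0 never drops to <=4
Tank 0 never reaches <=4 within 15 steps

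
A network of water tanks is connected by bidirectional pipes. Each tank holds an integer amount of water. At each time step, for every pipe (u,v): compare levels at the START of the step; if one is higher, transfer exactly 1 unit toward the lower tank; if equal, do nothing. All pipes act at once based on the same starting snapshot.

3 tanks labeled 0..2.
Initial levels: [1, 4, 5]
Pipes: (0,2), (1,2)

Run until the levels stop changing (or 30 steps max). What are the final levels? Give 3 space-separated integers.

Step 1: flows [2->0,2->1] -> levels [2 5 3]
Step 2: flows [2->0,1->2] -> levels [3 4 3]
Step 3: flows [0=2,1->2] -> levels [3 3 4]
Step 4: flows [2->0,2->1] -> levels [4 4 2]
Step 5: flows [0->2,1->2] -> levels [3 3 4]
  -> period-2 cycle: step 5 state = step 3 state; never stabilizes
  -> state at step 30: (30-3) mod 2 = 1, same as step 4 -> [4 4 2]

Answer: 4 4 2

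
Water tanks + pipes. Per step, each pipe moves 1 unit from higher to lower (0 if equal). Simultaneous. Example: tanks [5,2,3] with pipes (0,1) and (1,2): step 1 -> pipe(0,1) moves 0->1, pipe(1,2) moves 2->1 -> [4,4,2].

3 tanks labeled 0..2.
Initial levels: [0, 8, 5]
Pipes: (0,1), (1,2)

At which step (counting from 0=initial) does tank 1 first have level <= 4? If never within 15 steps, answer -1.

Step 1: flows [1->0,1->2] -> levels [1 6 6]
Step 2: flows [1->0,1=2] -> levels [2 5 6]
Step 3: flows [1->0,2->1] -> levels [3 5 5]
Step 4: flows [1->0,1=2] -> levels [4 4 5]
Tank 1 first reaches <=4 at step 4

Answer: 4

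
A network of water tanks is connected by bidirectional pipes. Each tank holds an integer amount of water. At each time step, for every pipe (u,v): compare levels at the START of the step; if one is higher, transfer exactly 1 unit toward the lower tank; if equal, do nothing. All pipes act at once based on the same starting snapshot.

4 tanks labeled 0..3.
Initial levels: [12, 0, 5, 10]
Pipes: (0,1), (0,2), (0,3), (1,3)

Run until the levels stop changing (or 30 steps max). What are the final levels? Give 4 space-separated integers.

Step 1: flows [0->1,0->2,0->3,3->1] -> levels [9 2 6 10]
Step 2: flows [0->1,0->2,3->0,3->1] -> levels [8 4 7 8]
Step 3: flows [0->1,0->2,0=3,3->1] -> levels [6 6 8 7]
Step 4: flows [0=1,2->0,3->0,3->1] -> levels [8 7 7 5]
Step 5: flows [0->1,0->2,0->3,1->3] -> levels [5 7 8 7]
Step 6: flows [1->0,2->0,3->0,1=3] -> levels [8 6 7 6]
Step 7: flows [0->1,0->2,0->3,1=3] -> levels [5 7 8 7]
  -> period-2 cycle: step 7 state = step 5 state; never stabilizes
  -> state at step 30: (30-5) mod 2 = 1, same as step 6 -> [8 6 7 6]

Answer: 8 6 7 6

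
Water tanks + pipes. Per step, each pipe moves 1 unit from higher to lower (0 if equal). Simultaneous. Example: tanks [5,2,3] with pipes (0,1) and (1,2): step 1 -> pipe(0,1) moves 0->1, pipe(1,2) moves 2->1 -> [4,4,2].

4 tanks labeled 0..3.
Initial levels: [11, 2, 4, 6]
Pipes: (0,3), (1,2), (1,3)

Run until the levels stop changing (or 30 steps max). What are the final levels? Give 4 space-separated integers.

Answer: 5 5 6 7

Derivation:
Step 1: flows [0->3,2->1,3->1] -> levels [10 4 3 6]
Step 2: flows [0->3,1->2,3->1] -> levels [9 4 4 6]
Step 3: flows [0->3,1=2,3->1] -> levels [8 5 4 6]
Step 4: flows [0->3,1->2,3->1] -> levels [7 5 5 6]
Step 5: flows [0->3,1=2,3->1] -> levels [6 6 5 6]
Step 6: flows [0=3,1->2,1=3] -> levels [6 5 6 6]
Step 7: flows [0=3,2->1,3->1] -> levels [6 7 5 5]
Step 8: flows [0->3,1->2,1->3] -> levels [5 5 6 7]
Step 9: flows [3->0,2->1,3->1] -> levels [6 7 5 5]
  -> period-2 cycle: step 9 state = step 7 state; never stabilizes
  -> state at step 30: (30-7) mod 2 = 1, same as step 8 -> [5 5 6 7]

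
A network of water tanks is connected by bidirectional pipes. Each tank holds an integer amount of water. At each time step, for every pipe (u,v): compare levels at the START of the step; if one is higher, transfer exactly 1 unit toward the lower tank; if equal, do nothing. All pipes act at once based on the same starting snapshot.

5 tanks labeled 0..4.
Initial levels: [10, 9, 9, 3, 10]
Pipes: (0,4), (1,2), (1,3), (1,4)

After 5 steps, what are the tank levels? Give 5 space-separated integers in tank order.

Step 1: flows [0=4,1=2,1->3,4->1] -> levels [10 9 9 4 9]
Step 2: flows [0->4,1=2,1->3,1=4] -> levels [9 8 9 5 10]
Step 3: flows [4->0,2->1,1->3,4->1] -> levels [10 9 8 6 8]
Step 4: flows [0->4,1->2,1->3,1->4] -> levels [9 6 9 7 10]
Step 5: flows [4->0,2->1,3->1,4->1] -> levels [10 9 8 6 8]

Answer: 10 9 8 6 8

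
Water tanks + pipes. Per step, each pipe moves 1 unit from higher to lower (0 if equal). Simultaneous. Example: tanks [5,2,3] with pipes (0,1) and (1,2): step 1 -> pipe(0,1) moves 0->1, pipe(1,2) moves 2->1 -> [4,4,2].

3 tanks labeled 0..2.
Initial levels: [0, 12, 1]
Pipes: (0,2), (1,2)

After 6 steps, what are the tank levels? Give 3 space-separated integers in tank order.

Answer: 3 6 4

Derivation:
Step 1: flows [2->0,1->2] -> levels [1 11 1]
Step 2: flows [0=2,1->2] -> levels [1 10 2]
Step 3: flows [2->0,1->2] -> levels [2 9 2]
Step 4: flows [0=2,1->2] -> levels [2 8 3]
Step 5: flows [2->0,1->2] -> levels [3 7 3]
Step 6: flows [0=2,1->2] -> levels [3 6 4]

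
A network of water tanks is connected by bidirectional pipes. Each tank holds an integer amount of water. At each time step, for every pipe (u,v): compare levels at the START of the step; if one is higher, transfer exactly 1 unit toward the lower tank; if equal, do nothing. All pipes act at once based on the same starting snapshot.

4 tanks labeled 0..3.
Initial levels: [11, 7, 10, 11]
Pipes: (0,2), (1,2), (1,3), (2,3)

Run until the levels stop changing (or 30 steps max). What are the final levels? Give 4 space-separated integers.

Answer: 11 10 8 10

Derivation:
Step 1: flows [0->2,2->1,3->1,3->2] -> levels [10 9 11 9]
Step 2: flows [2->0,2->1,1=3,2->3] -> levels [11 10 8 10]
Step 3: flows [0->2,1->2,1=3,3->2] -> levels [10 9 11 9]
  -> period-2 cycle: step 3 state = step 1 state; never stabilizes
  -> state at step 30: (30-1) mod 2 = 1, same as step 2 -> [11 10 8 10]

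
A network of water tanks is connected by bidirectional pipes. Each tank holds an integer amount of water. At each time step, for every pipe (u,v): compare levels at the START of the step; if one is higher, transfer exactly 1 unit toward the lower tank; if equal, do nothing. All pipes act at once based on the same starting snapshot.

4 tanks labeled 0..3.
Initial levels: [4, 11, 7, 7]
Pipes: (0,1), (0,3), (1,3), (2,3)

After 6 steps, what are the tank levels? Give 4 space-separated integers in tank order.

Step 1: flows [1->0,3->0,1->3,2=3] -> levels [6 9 7 7]
Step 2: flows [1->0,3->0,1->3,2=3] -> levels [8 7 7 7]
Step 3: flows [0->1,0->3,1=3,2=3] -> levels [6 8 7 8]
Step 4: flows [1->0,3->0,1=3,3->2] -> levels [8 7 8 6]
Step 5: flows [0->1,0->3,1->3,2->3] -> levels [6 7 7 9]
Step 6: flows [1->0,3->0,3->1,3->2] -> levels [8 7 8 6]

Answer: 8 7 8 6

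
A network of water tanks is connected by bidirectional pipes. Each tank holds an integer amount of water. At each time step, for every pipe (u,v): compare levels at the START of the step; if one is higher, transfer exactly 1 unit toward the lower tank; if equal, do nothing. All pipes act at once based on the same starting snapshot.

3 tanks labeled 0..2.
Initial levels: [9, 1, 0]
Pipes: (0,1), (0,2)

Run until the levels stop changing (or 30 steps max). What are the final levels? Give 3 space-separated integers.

Answer: 4 3 3

Derivation:
Step 1: flows [0->1,0->2] -> levels [7 2 1]
Step 2: flows [0->1,0->2] -> levels [5 3 2]
Step 3: flows [0->1,0->2] -> levels [3 4 3]
Step 4: flows [1->0,0=2] -> levels [4 3 3]
Step 5: flows [0->1,0->2] -> levels [2 4 4]
Step 6: flows [1->0,2->0] -> levels [4 3 3]
  -> period-2 cycle: step 6 state = step 4 state; never stabilizes
  -> state at step 30: (30-4) mod 2 = 0, same as step 4 -> [4 3 3]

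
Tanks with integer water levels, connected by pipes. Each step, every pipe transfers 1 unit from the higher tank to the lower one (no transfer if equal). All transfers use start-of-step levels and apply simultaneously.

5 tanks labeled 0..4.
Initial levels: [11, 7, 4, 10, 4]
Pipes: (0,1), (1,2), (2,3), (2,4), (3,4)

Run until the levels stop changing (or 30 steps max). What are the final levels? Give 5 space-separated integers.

Step 1: flows [0->1,1->2,3->2,2=4,3->4] -> levels [10 7 6 8 5]
Step 2: flows [0->1,1->2,3->2,2->4,3->4] -> levels [9 7 7 6 7]
Step 3: flows [0->1,1=2,2->3,2=4,4->3] -> levels [8 8 6 8 6]
Step 4: flows [0=1,1->2,3->2,2=4,3->4] -> levels [8 7 8 6 7]
Step 5: flows [0->1,2->1,2->3,2->4,4->3] -> levels [7 9 5 8 7]
Step 6: flows [1->0,1->2,3->2,4->2,3->4] -> levels [8 7 8 6 7]
  -> period-2 cycle: step 6 state = step 4 state; never stabilizes
  -> state at step 30: (30-4) mod 2 = 0, same as step 4 -> [8 7 8 6 7]

Answer: 8 7 8 6 7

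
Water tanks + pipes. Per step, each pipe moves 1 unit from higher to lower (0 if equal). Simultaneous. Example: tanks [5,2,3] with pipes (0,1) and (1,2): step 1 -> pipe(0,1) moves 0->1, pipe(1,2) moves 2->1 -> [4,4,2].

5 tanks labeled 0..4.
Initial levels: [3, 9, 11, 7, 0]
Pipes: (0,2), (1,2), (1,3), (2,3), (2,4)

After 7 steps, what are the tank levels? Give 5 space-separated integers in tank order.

Step 1: flows [2->0,2->1,1->3,2->3,2->4] -> levels [4 9 7 9 1]
Step 2: flows [2->0,1->2,1=3,3->2,2->4] -> levels [5 8 7 8 2]
Step 3: flows [2->0,1->2,1=3,3->2,2->4] -> levels [6 7 7 7 3]
Step 4: flows [2->0,1=2,1=3,2=3,2->4] -> levels [7 7 5 7 4]
Step 5: flows [0->2,1->2,1=3,3->2,2->4] -> levels [6 6 7 6 5]
Step 6: flows [2->0,2->1,1=3,2->3,2->4] -> levels [7 7 3 7 6]
Step 7: flows [0->2,1->2,1=3,3->2,4->2] -> levels [6 6 7 6 5]

Answer: 6 6 7 6 5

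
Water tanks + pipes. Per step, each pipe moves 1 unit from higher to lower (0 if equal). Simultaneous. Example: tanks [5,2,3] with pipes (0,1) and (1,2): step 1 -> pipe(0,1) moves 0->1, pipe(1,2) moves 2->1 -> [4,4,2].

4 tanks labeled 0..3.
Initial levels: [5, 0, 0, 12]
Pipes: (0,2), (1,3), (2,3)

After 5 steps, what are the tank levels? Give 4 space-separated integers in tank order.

Step 1: flows [0->2,3->1,3->2] -> levels [4 1 2 10]
Step 2: flows [0->2,3->1,3->2] -> levels [3 2 4 8]
Step 3: flows [2->0,3->1,3->2] -> levels [4 3 4 6]
Step 4: flows [0=2,3->1,3->2] -> levels [4 4 5 4]
Step 5: flows [2->0,1=3,2->3] -> levels [5 4 3 5]

Answer: 5 4 3 5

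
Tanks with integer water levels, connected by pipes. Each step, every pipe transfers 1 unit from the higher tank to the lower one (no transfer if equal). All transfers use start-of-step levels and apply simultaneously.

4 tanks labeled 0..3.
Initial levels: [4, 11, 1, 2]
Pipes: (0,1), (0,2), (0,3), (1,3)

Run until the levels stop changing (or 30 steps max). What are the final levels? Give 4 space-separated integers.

Answer: 6 4 4 4

Derivation:
Step 1: flows [1->0,0->2,0->3,1->3] -> levels [3 9 2 4]
Step 2: flows [1->0,0->2,3->0,1->3] -> levels [4 7 3 4]
Step 3: flows [1->0,0->2,0=3,1->3] -> levels [4 5 4 5]
Step 4: flows [1->0,0=2,3->0,1=3] -> levels [6 4 4 4]
Step 5: flows [0->1,0->2,0->3,1=3] -> levels [3 5 5 5]
Step 6: flows [1->0,2->0,3->0,1=3] -> levels [6 4 4 4]
  -> period-2 cycle: step 6 state = step 4 state; never stabilizes
  -> state at step 30: (30-4) mod 2 = 0, same as step 4 -> [6 4 4 4]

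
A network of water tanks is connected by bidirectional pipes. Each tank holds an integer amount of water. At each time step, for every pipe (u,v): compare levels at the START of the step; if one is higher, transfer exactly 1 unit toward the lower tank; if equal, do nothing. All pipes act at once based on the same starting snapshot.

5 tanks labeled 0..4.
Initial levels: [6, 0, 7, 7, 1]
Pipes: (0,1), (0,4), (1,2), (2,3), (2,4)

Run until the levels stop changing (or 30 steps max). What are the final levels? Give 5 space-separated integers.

Answer: 2 5 3 6 5

Derivation:
Step 1: flows [0->1,0->4,2->1,2=3,2->4] -> levels [4 2 5 7 3]
Step 2: flows [0->1,0->4,2->1,3->2,2->4] -> levels [2 4 4 6 5]
Step 3: flows [1->0,4->0,1=2,3->2,4->2] -> levels [4 3 6 5 3]
Step 4: flows [0->1,0->4,2->1,2->3,2->4] -> levels [2 5 3 6 5]
Step 5: flows [1->0,4->0,1->2,3->2,4->2] -> levels [4 3 6 5 3]
  -> period-2 cycle: step 5 state = step 3 state; never stabilizes
  -> state at step 30: (30-3) mod 2 = 1, same as step 4 -> [2 5 3 6 5]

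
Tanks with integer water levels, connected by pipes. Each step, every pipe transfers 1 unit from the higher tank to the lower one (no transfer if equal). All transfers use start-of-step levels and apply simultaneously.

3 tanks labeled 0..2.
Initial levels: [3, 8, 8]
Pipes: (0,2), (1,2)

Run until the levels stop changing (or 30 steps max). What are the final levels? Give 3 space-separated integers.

Answer: 6 6 7

Derivation:
Step 1: flows [2->0,1=2] -> levels [4 8 7]
Step 2: flows [2->0,1->2] -> levels [5 7 7]
Step 3: flows [2->0,1=2] -> levels [6 7 6]
Step 4: flows [0=2,1->2] -> levels [6 6 7]
Step 5: flows [2->0,2->1] -> levels [7 7 5]
Step 6: flows [0->2,1->2] -> levels [6 6 7]
  -> period-2 cycle: step 6 state = step 4 state; never stabilizes
  -> state at step 30: (30-4) mod 2 = 0, same as step 4 -> [6 6 7]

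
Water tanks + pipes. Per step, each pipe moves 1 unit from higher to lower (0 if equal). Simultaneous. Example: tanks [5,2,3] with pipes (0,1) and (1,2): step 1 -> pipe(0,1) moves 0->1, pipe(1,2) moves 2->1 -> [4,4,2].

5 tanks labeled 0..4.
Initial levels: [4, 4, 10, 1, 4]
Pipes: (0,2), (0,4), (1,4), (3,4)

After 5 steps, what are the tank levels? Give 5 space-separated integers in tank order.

Step 1: flows [2->0,0=4,1=4,4->3] -> levels [5 4 9 2 3]
Step 2: flows [2->0,0->4,1->4,4->3] -> levels [5 3 8 3 4]
Step 3: flows [2->0,0->4,4->1,4->3] -> levels [5 4 7 4 3]
Step 4: flows [2->0,0->4,1->4,3->4] -> levels [5 3 6 3 6]
Step 5: flows [2->0,4->0,4->1,4->3] -> levels [7 4 5 4 3]

Answer: 7 4 5 4 3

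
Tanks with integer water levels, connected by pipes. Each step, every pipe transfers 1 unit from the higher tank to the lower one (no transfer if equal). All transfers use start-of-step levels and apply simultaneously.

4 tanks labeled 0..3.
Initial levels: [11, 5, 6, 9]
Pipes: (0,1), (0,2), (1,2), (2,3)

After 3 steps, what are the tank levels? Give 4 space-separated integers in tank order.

Answer: 9 8 6 8

Derivation:
Step 1: flows [0->1,0->2,2->1,3->2] -> levels [9 7 7 8]
Step 2: flows [0->1,0->2,1=2,3->2] -> levels [7 8 9 7]
Step 3: flows [1->0,2->0,2->1,2->3] -> levels [9 8 6 8]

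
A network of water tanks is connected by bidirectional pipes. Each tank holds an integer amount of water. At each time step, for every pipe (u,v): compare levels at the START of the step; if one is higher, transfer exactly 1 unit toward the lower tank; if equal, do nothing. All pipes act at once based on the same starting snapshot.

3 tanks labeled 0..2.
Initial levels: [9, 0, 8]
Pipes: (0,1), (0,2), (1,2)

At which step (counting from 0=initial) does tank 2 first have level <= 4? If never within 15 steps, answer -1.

Step 1: flows [0->1,0->2,2->1] -> levels [7 2 8]
Step 2: flows [0->1,2->0,2->1] -> levels [7 4 6]
Step 3: flows [0->1,0->2,2->1] -> levels [5 6 6]
Step 4: flows [1->0,2->0,1=2] -> levels [7 5 5]
Step 5: flows [0->1,0->2,1=2] -> levels [5 6 6]
  -> period-2 cycle (repeats step 3); tank 2 never drops to <=4
Tank 2 never reaches <=4 within 15 steps

Answer: -1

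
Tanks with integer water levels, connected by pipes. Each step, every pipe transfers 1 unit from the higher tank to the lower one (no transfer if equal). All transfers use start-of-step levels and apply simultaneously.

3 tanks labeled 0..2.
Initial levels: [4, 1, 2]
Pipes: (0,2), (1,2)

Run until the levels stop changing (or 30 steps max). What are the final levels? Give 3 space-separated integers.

Answer: 2 2 3

Derivation:
Step 1: flows [0->2,2->1] -> levels [3 2 2]
Step 2: flows [0->2,1=2] -> levels [2 2 3]
Step 3: flows [2->0,2->1] -> levels [3 3 1]
Step 4: flows [0->2,1->2] -> levels [2 2 3]
  -> period-2 cycle: step 4 state = step 2 state; never stabilizes
  -> state at step 30: (30-2) mod 2 = 0, same as step 2 -> [2 2 3]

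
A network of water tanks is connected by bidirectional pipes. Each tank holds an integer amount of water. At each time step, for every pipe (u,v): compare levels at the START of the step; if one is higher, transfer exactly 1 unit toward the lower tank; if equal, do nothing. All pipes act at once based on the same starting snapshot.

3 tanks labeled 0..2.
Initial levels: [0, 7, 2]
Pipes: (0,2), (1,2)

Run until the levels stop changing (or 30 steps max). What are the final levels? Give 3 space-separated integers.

Step 1: flows [2->0,1->2] -> levels [1 6 2]
Step 2: flows [2->0,1->2] -> levels [2 5 2]
Step 3: flows [0=2,1->2] -> levels [2 4 3]
Step 4: flows [2->0,1->2] -> levels [3 3 3]
Step 5: flows [0=2,1=2] -> levels [3 3 3]
  -> stable (no change)

Answer: 3 3 3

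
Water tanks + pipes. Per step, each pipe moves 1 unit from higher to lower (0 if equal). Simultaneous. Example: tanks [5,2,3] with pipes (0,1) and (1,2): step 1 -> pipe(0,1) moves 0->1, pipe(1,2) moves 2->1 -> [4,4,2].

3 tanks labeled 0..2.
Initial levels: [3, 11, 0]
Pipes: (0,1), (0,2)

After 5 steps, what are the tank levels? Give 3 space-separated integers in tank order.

Answer: 4 6 4

Derivation:
Step 1: flows [1->0,0->2] -> levels [3 10 1]
Step 2: flows [1->0,0->2] -> levels [3 9 2]
Step 3: flows [1->0,0->2] -> levels [3 8 3]
Step 4: flows [1->0,0=2] -> levels [4 7 3]
Step 5: flows [1->0,0->2] -> levels [4 6 4]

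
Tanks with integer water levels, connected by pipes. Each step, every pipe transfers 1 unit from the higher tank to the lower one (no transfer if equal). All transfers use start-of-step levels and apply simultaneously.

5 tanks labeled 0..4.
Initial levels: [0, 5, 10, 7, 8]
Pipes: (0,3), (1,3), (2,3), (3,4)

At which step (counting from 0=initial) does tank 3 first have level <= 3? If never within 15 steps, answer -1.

Answer: -1

Derivation:
Step 1: flows [3->0,3->1,2->3,4->3] -> levels [1 6 9 7 7]
Step 2: flows [3->0,3->1,2->3,3=4] -> levels [2 7 8 6 7]
Step 3: flows [3->0,1->3,2->3,4->3] -> levels [3 6 7 8 6]
Step 4: flows [3->0,3->1,3->2,3->4] -> levels [4 7 8 4 7]
Step 5: flows [0=3,1->3,2->3,4->3] -> levels [4 6 7 7 6]
Step 6: flows [3->0,3->1,2=3,3->4] -> levels [5 7 7 4 7]
Step 7: flows [0->3,1->3,2->3,4->3] -> levels [4 6 6 8 6]
Step 8: flows [3->0,3->1,3->2,3->4] -> levels [5 7 7 4 7]
  -> period-2 cycle (repeats step 6); tank 3 never drops to <=3
Tank 3 never reaches <=3 within 15 steps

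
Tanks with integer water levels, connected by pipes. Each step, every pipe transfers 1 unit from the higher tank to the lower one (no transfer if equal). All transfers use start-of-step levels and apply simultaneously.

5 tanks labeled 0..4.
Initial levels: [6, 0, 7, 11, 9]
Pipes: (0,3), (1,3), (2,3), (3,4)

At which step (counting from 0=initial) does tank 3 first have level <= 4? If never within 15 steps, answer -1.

Answer: 5

Derivation:
Step 1: flows [3->0,3->1,3->2,3->4] -> levels [7 1 8 7 10]
Step 2: flows [0=3,3->1,2->3,4->3] -> levels [7 2 7 8 9]
Step 3: flows [3->0,3->1,3->2,4->3] -> levels [8 3 8 6 8]
Step 4: flows [0->3,3->1,2->3,4->3] -> levels [7 4 7 8 7]
Step 5: flows [3->0,3->1,3->2,3->4] -> levels [8 5 8 4 8]
Tank 3 first reaches <=4 at step 5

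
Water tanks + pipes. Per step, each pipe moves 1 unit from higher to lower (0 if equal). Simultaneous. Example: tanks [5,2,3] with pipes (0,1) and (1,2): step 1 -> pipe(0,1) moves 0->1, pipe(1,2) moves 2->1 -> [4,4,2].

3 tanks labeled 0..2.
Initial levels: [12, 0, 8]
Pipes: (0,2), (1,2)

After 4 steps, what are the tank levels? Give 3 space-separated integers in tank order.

Step 1: flows [0->2,2->1] -> levels [11 1 8]
Step 2: flows [0->2,2->1] -> levels [10 2 8]
Step 3: flows [0->2,2->1] -> levels [9 3 8]
Step 4: flows [0->2,2->1] -> levels [8 4 8]

Answer: 8 4 8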